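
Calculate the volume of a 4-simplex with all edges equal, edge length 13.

V = (13^4 / 4!) · √((4+1) / 2^4) ≈ 665.254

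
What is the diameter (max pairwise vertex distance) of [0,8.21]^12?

d = √(8.21² + 8.21² + ... + 8.21²) [12 terms] = √(12·8.21²) = 8.21√12 ≈ 28.4403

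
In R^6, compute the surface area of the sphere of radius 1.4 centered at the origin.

S_6(1.4) = 2·π^(6/2)·(1.4)^5 / Γ(6/2) ≈ 166.759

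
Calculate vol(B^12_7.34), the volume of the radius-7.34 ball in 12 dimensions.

V_12(7.34) = π^(12/2) · (7.34)^12 / Γ(12/2 + 1) ≈ 3.26527e+10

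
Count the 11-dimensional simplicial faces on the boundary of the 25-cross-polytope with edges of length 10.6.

f_11(25-orthoplex) = 2^12 · (25 choose 12) = 21300428800.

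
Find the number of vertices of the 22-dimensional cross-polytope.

An n-cross-polytope has 2n vertices; here n = 22, giving 44.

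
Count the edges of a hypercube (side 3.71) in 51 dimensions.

Number of 1-faces = C(51,1)·2^(51-1) = 51·1125899906842624 = 57420895248973824.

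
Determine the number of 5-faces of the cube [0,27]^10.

An n-cube has C(n,k)·2^(n-k) k-faces. Here C(10,5)·2^5 = 252·32 = 8064.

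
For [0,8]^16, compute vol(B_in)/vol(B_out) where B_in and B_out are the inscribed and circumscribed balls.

Volume scales as r^n, and r_in/r_out = 1/√16, giving (1/√16)^16 ≈ 2.32831e-10.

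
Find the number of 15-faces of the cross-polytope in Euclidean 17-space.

An n-cross-polytope has 2^(k+1)·C(n,k+1) k-faces. Here 2^16·C(17,16) = 65536·17 = 1114112.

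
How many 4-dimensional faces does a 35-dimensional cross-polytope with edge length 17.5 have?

Number of 4-faces = 2^(4+1) · C(35,4+1) = 32 · 324632 = 10388224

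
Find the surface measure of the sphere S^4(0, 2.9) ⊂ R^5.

|∂B_5(2.9)| ≈ 1861.49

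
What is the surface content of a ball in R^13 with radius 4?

S_13(4) = 2·π^(13/2)·(4)^12 / Γ(13/2) = 2147483648·π^6/10395 ≈ 1.98612e+08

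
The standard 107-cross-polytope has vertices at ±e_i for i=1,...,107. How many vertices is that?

An n-cross-polytope has 2n vertices; here n = 107, giving 214.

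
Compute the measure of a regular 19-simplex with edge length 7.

V = (7^19 / 19!) · √((19+1) / 2^19) ≈ 0.00057876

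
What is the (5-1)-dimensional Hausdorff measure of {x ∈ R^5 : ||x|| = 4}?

S_5(4) = 2·π^(5/2)·(4)^4 / Γ(5/2) = 2048·π^2/3 ≈ 6737.65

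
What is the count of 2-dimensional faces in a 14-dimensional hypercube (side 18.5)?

Choose 2 of 14 axes to span the face (C(14,2) = 91 ways), then fix each of the remaining 12 coordinates at one of its two extreme values (2^12 = 4096 ways): 91·4096 = 372736.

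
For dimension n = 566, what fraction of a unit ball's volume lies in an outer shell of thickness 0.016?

1 - (1-0.016)^566 ≈ 0.999892 ≈ 99.9892%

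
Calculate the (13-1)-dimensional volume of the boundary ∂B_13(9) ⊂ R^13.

The surface area of an n-ball is 2π^(n/2) r^(n-1) / Γ(n/2). For n=13, r=9: 1338925209984·π^6/385 ≈ 3.34345e+12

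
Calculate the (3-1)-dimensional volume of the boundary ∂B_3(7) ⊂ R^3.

|∂B_3(7)| = 4πr² = 4π·(7)² ≈ 615.752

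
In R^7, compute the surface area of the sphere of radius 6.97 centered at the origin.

|∂B_7(6.97)| ≈ 3.79206e+06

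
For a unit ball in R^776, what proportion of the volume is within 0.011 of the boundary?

V(inner)/V(outer) = ((1-0.011)/1)^776 ≈ 0.0001872, so the shell fraction is 0.999813.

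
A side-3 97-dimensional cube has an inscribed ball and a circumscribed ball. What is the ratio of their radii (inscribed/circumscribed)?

For an n-cube of any side s, the inradius is s/2 and the circumradius is s√n/2, so the ratio is 1/√97 ≈ 0.101535.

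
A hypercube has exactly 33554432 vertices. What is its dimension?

n = log_2(33554432) = 25.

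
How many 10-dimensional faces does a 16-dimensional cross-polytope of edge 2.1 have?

f_10(16-orthoplex) = 2^11 · (16 choose 11) = 8945664.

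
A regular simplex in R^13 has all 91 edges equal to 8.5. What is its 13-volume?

V_13 = √(14) · 8.5^13 / (13! · 2^(13/2)) ≈ 8.02666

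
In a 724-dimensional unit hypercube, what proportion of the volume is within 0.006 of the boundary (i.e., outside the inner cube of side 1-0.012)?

1 - (1 - 2·0.006)^724 = 1 - 0.988^724 ≈ 0.99984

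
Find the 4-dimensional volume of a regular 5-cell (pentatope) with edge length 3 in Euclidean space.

Volume = 3^4 · √(5/2^4) / 4! ≈ 1.88668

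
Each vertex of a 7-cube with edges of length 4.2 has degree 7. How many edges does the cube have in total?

Each of the 2^7 = 128 vertices has degree 7; total edges = 7·2^7/2 = 448.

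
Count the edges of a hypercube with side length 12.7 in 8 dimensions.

Each of the 2^8 = 256 vertices has degree 8; total edges = 8·2^8/2 = 1024.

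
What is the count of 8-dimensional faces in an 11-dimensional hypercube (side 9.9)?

Number of 8-faces = C(11,8) · 2^(11-8) = 165 · 8 = 1320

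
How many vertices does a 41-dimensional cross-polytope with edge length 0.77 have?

The vertices are ±e_1, ..., ±e_41, so there are 2·41 = 82.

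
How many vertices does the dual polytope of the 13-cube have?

The 13-dimensional cross-polytope has 2n = 2·13 = 26 vertices.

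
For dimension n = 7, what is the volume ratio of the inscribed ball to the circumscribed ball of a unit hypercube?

V_in / V_out = (r_in/r_out)^7 = (1/√7)^7 = 7^(-7/2) ≈ 0.00110194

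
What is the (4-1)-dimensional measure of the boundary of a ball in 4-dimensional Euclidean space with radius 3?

S = n·V_n(r)/r = 4·V_4(3)/3 (volume-to-surface relation), giving 54·π^2 ≈ 532.959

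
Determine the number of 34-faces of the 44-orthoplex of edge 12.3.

An n-cross-polytope has 2^(k+1)·C(n,k+1) k-faces. Here 2^35·C(44,35) = 34359738368·708930508 = 24358666775973330944.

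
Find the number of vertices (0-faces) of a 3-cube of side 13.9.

Number of 0-faces = C(3,0) · 2^(3-0) = 1 · 8 = 8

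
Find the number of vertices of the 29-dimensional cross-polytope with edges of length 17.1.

Number of vertices = 2n = 58.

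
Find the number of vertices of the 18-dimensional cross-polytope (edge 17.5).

The vertices are ±e_1, ..., ±e_18, so there are 2·18 = 36.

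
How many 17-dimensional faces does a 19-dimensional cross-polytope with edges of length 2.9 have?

f_17(19-orthoplex) = 2^18 · (19 choose 18) = 4980736.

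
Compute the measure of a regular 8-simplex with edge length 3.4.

V_8 = √(9) · 3.4^8 / (8! · 2^(8/2)) ≈ 0.0830447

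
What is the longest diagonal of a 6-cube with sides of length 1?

Diagonal = √6 · 1 ≈ 2.44949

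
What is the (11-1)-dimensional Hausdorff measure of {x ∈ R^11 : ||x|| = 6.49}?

The surface area of an n-ball is 2π^(n/2) r^(n-1) / Γ(n/2). For n=11, r=6.49: 2.74754e+09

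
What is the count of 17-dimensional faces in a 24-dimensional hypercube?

Number of 17-faces = C(24,17) · 2^(24-17) = 346104 · 128 = 44301312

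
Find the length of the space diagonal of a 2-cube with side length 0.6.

d = √(0.6² + 0.6² + ... + 0.6²) [2 terms] = √(2·0.6²) = 0.6√2 ≈ 0.848528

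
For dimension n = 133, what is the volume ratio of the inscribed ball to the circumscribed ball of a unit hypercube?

V_in/V_out = n^(-n/2) = 133^(-133/2) ≈ 5.80585e-142.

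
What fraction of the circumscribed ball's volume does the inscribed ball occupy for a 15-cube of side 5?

V_in / V_out = (r_in/r_out)^15 = (1/√15)^15 = 15^(-15/2) ≈ 1.51118e-09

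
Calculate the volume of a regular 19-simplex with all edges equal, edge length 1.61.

V_19 = √(20) · 1.61^19 / (19! · 2^(19/2)) ≈ 4.31844e-16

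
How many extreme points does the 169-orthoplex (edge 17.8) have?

Number of vertices = 2n = 338.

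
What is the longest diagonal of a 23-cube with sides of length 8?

d = √(8² + 8² + ... + 8²) [23 terms] = √(23·8²) = 8√23 ≈ 38.3667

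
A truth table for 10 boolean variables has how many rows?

The 10-cube has 2^10 = 1024 vertices.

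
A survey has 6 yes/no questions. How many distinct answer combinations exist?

The 6-cube has 2^6 = 64 vertices.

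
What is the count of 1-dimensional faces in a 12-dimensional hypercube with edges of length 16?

f_1(12-cube) = (12 choose 1) · 2^11 = 24576.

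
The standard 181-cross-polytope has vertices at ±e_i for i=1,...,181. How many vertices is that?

The 181-dimensional cross-polytope has 2n = 2·181 = 362 vertices.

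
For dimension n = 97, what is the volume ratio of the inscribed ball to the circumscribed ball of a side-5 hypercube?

The radii are 5/2 and 5√97/2, so the volume ratio is (1/√97)^97 = 97^{-97/2} ≈ 4.38098e-97.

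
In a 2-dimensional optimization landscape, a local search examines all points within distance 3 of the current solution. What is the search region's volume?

V_2(3) = π^(2/2) · (3)^2 / Γ(2/2 + 1) = 9·π ≈ 28.2743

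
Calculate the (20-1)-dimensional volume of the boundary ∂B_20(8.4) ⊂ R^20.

S_20(8.4) = 2·π^(20/2)·(8.4)^19 / Γ(20/2) ≈ 1.87963e+17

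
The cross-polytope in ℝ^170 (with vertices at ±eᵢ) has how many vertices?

The 170-dimensional cross-polytope has 2n = 2·170 = 340 vertices.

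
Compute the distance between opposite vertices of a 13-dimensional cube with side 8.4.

Diagonal = √13 · 8.4 ≈ 30.2866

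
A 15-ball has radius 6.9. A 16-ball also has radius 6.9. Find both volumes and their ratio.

V_15(6.9) ≈ 1.45937e+12. V_16(6.9) ≈ 6.21246e+12. Ratio V_15/V_16 ≈ 0.2349.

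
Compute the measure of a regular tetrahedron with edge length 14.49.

Volume = (√2/12) · 14.49³ = 358.541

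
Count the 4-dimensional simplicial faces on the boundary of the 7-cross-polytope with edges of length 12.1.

Each 4-face is the convex hull of 5 vertices, one chosen as ±e_i from each of 5 distinct axes: 2^5·C(7,5) = 672.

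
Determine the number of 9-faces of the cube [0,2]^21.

Number of 9-faces = C(21,9) · 2^(21-9) = 293930 · 4096 = 1203937280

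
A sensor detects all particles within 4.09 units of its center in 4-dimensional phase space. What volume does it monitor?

Volume = π^{4/2}·(4.09)^4/Γ(3) ≈ 1380.9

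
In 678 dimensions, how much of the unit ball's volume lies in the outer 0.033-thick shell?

V(inner)/V(outer) = ((1-0.033)/1)^678 ≈ 1.316e-10, so the shell fraction is 1 - 1.316e-10.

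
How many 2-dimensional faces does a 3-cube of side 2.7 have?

Number of 2-faces = C(3,2) · 2^(3-2) = 3 · 2 = 6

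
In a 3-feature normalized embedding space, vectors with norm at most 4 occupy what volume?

V_3(4) = π^(3/2) · (4)^3 / Γ(3/2 + 1) = 256·π/3 ≈ 268.083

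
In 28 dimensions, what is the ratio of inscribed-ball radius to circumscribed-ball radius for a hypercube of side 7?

For an n-cube of any side s, the inradius is s/2 and the circumradius is s√n/2, so the ratio is 1/√28 ≈ 0.188982.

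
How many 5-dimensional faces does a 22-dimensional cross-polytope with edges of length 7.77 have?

Each 5-face is the convex hull of 6 vertices, one chosen as ±e_i from each of 6 distinct axes: 2^6·C(22,6) = 4775232.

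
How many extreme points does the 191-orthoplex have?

An n-cross-polytope has 2n vertices; here n = 191, giving 382.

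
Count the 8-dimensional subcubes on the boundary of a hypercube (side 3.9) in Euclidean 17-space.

Choose 8 of 17 axes to span the face (C(17,8) = 24310 ways), then fix each of the remaining 9 coordinates at one of its two extreme values (2^9 = 512 ways): 24310·512 = 12446720.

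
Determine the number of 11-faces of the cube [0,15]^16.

Number of 11-faces = C(16,11) · 2^(16-11) = 4368 · 32 = 139776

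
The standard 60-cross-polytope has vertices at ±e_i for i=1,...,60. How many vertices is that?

The 60-dimensional cross-polytope has 2n = 2·60 = 120 vertices.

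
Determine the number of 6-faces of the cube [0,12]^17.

f_6(17-cube) = (17 choose 6) · 2^11 = 25346048.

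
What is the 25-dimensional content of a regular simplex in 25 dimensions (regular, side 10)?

V_25 = √(26) · 10^25 / (25! · 2^(25/2)) ≈ 0.0005675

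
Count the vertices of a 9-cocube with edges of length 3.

The vertices are ±e_1, ..., ±e_9, so there are 2·9 = 18.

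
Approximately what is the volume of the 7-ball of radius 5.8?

Volume = π^{7/2}·(5.8)^7/Γ(9/2) ≈ 1.04322e+06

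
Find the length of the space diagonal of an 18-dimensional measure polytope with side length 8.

||(8,8,...,8)|| = √(18)·8 ≈ 33.9411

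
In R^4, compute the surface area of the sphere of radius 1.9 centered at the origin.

S = n·V_n(r)/r = 4·V_4(1.9)/1.9 (volume-to-surface relation), giving 135.391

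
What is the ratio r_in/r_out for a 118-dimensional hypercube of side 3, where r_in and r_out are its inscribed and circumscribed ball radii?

Ratio = (s/2)/(s√118/2) = 118^(-1/2) ≈ 0.0920575.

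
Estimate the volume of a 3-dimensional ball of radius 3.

V_3(3) = π^(3/2) · (3)^3 / Γ(3/2 + 1) = 36·π ≈ 113.097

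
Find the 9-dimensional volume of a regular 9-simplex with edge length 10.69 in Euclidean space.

For a regular n-simplex with edge a, V = (a^n / n!)·√((n+1)/2^n). With a=10.69, n=9: V ≈ 702.104.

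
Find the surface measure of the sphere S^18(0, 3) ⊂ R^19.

S = n·V_n(r)/r = 19·V_19(3)/3 (volume-to-surface relation), giving 4897760256·π^9/425425 ≈ 3.43181e+08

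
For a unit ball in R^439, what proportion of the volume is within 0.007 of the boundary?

V(inner)/V(outer) = ((1-0.007)/1)^439 ≈ 0.04578, so the shell fraction is 0.954215.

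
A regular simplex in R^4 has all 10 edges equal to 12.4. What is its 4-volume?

V = (12.4^4 / 4!) · √((4+1) / 2^4) ≈ 550.682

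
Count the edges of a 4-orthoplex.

An n-cross-polytope has 2^(k+1)·C(n,k+1) k-faces. Here 2^2·C(4,2) = 4·6 = 24.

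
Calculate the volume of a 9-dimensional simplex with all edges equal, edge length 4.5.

For a regular n-simplex with edge a, V = (a^n / n!)·√((n+1)/2^n). With a=4.5, n=9: V ≈ 0.291417.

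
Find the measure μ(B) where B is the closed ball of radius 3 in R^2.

The n-ball volume is π^(n/2)·r^n/Γ(n/2+1). With n=2, r=3: V = 9·π ≈ 28.2743.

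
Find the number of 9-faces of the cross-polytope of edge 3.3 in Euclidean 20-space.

An n-cross-polytope has 2^(k+1)·C(n,k+1) k-faces. Here 2^10·C(20,10) = 1024·184756 = 189190144.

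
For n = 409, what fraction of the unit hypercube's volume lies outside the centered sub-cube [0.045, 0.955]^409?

1 - (1 - 2·0.045)^409 = 1 - 0.91^409 ≈ 1 - 1.77e-17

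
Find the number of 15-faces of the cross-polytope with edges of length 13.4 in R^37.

Number of 15-faces = 2^(15+1) · C(37,15+1) = 65536 · 12875774670 = 843826768773120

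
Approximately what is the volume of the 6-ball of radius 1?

V = π^3/6 ≈ 5.16771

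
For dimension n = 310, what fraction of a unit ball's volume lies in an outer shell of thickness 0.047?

1 - (1-0.047)^310 ≈ 0.9999996698 ≈ 99.999967%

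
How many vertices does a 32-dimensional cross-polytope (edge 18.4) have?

An n-cross-polytope has 2n vertices; here n = 32, giving 64.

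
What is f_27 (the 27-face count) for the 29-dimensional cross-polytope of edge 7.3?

f_27(29-orthoplex) = 2^28 · (29 choose 28) = 7784628224.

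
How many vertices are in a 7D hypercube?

Number of 0-faces = C(7,0) · 2^(7-0) = 1 · 128 = 128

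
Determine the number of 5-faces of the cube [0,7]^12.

Choose 5 of 12 axes to span the face (C(12,5) = 792 ways), then fix each of the remaining 7 coordinates at one of its two extreme values (2^7 = 128 ways): 792·128 = 101376.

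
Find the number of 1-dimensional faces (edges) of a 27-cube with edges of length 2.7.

Each of the 2^27 = 134217728 vertices has degree 27; total edges = 27·2^27/2 = 1811939328.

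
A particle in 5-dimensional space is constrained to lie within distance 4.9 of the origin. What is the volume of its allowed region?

V_5(4.9) = π^(5/2) · (4.9)^5 / Γ(5/2 + 1) ≈ 14868.9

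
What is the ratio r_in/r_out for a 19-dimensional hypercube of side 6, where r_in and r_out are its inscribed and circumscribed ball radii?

Ratio = (s/2)/(s√19/2) = 19^(-1/2) ≈ 0.229416.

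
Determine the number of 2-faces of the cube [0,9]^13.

Choose 2 of 13 axes to span the face (C(13,2) = 78 ways), then fix each of the remaining 11 coordinates at one of its two extreme values (2^11 = 2048 ways): 78·2048 = 159744.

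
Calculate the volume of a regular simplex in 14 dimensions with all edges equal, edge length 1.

V_14 = √(15) · 1^14 / (14! · 2^(14/2)) ≈ 3.47078e-13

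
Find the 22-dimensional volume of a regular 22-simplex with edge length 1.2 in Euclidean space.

Volume = 1.2^22 · √(23/2^22) / 22! ≈ 1.15015e-22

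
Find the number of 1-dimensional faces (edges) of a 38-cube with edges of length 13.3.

Each of the 2^38 = 274877906944 vertices has degree 38; total edges = 38·2^38/2 = 5222680231936.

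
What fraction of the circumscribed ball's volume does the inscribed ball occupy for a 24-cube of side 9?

Volume scales as r^n, and r_in/r_out = 1/√24, giving (1/√24)^24 ≈ 2.7382e-17.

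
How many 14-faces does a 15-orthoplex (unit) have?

An n-cross-polytope has 2^(k+1)·C(n,k+1) k-faces. Here 2^15·C(15,15) = 32768·1 = 32768.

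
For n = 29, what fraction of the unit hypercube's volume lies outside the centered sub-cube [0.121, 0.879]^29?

1 - (1 - 2·0.121)^29 = 1 - 0.758^29 ≈ 0.999676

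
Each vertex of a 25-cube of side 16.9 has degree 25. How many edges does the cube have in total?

The 25-cube has n·2^(n-1) = 25·2^24 = 25·16777216 = 419430400 edges.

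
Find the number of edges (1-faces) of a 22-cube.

f_1(22-cube) = (22 choose 1) · 2^21 = 46137344.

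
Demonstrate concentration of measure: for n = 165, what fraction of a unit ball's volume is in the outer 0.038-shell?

1 - (1-0.038)^165 ≈ 0.998325 ≈ 99.83%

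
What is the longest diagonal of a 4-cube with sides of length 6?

The space diagonal of an n-cube of side s is s√n. Here 6·√4 = 12.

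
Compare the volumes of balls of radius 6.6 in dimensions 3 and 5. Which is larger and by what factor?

V_3(6.6) ≈ 1204.26, V_5(6.6) ≈ 65920.1. The 5-ball is larger by a factor of 54.74.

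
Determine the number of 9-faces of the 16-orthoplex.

Number of 9-faces = 2^(9+1) · C(16,9+1) = 1024 · 8008 = 8200192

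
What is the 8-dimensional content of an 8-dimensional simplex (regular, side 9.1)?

V = (9.1^8 / 8!) · √((8+1) / 2^8) ≈ 218.681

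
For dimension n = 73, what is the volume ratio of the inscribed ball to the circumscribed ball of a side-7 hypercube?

Volume scales as r^n, and r_in/r_out = 1/√73, giving (1/√73)^73 ≈ 9.74351e-69.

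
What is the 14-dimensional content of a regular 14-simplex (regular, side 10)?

For a regular n-simplex with edge a, V = (a^n / n!)·√((n+1)/2^n). With a=10, n=14: V ≈ 34.7078.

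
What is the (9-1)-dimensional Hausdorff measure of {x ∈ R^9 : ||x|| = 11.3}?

|∂B_9(11.3)| ≈ 7.89201e+09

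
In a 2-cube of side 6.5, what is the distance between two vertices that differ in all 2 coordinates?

Diagonal = √2 · 6.5 ≈ 9.19239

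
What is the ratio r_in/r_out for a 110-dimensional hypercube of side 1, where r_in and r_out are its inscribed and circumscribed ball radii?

Ratio = (s/2)/(s√110/2) = 110^(-1/2) ≈ 0.0953463.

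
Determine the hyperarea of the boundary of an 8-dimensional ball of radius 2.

The surface area of an n-ball is 2π^(n/2) r^(n-1) / Γ(n/2). For n=8, r=2: 128·π^4/3 ≈ 4156.12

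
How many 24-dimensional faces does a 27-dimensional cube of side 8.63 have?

Choose 24 of 27 axes to span the face (C(27,24) = 2925 ways), then fix each of the remaining 3 coordinates at one of its two extreme values (2^3 = 8 ways): 2925·8 = 23400.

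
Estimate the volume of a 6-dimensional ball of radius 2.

Volume = π^{6/2}·(2)^6/Γ(4) = 32·π^3/3 ≈ 330.734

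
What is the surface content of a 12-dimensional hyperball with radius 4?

|∂B_12(4)| = 1048576·π^6/15 ≈ 6.7206e+07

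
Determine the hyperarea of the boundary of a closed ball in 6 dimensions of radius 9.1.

The surface area of an n-ball is 2π^(n/2) r^(n-1) / Γ(n/2). For n=6, r=9.1: 1.93489e+06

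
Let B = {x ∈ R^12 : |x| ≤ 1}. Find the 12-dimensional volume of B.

V = π^6/720 ≈ 1.33526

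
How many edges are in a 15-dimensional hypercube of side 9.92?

An n-cube has C(n,k)·2^(n-k) k-faces. Here C(15,1)·2^14 = 15·16384 = 245760.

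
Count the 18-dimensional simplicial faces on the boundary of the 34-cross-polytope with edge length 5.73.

Each 18-face is the convex hull of 19 vertices, one chosen as ±e_i from each of 19 distinct axes: 2^19·C(34,19) = 973061499125760.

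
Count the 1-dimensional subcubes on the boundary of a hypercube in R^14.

f_1(14-cube) = (14 choose 1) · 2^13 = 114688.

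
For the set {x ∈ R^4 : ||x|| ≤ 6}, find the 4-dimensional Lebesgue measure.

V_4(6) = π^(4/2) · (6)^4 / Γ(4/2 + 1) = 648·π^2 ≈ 6395.5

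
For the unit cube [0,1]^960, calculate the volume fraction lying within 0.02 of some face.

The inner cube has side 1-2·0.02 = 0.96 and volume (0.96)^960 ≈ 9.558e-18, so the shell holds 1 - 9.558e-18 of the volume.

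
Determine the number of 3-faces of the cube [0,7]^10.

An n-cube has C(n,k)·2^(n-k) k-faces. Here C(10,3)·2^7 = 120·128 = 15360.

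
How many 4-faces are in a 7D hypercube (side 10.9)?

Number of 4-faces = C(7,4) · 2^(7-4) = 35 · 8 = 280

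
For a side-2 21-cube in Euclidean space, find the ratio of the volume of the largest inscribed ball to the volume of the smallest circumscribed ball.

Volume scales as r^n, and r_in/r_out = 1/√21, giving (1/√21)^21 ≈ 1.30827e-14.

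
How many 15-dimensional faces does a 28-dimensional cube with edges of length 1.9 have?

Choose 15 of 28 axes to span the face (C(28,15) = 37442160 ways), then fix each of the remaining 13 coordinates at one of its two extreme values (2^13 = 8192 ways): 37442160·8192 = 306726174720.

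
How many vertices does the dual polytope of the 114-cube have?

The 114-dimensional cross-polytope has 2n = 2·114 = 228 vertices.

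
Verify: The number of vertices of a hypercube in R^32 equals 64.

False. The 32-cube has 2^32 = 4294967296 vertices.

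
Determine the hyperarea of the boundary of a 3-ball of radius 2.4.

S = n·V_n(r)/r = 3·V_3(2.4)/2.4 (volume-to-surface relation), giving 4πr² = 4π·(2.4)² ≈ 72.3823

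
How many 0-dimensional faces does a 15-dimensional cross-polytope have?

Number of 0-faces = 2^(0+1) · C(15,0+1) = 2 · 15 = 30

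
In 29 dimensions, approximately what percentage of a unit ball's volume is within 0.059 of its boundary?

1 - (1-0.059)^29 ≈ 0.828565 ≈ 82.86%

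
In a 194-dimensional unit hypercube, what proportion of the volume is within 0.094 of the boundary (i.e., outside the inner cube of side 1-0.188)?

The inner cube has side 1-2·0.094 = 0.812 and volume (0.812)^194 ≈ 2.844e-18, so the shell holds 1 - 2.844e-18 of the volume.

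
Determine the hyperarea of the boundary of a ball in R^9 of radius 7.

|∂B_9(7)| = 26353376·π^4/15 ≈ 1.71137e+08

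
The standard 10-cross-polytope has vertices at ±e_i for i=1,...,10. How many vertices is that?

The vertices are ±e_1, ..., ±e_10, so there are 2·10 = 20.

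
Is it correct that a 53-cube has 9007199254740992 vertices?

True. The 53-cube has 2^53 = 9007199254740992 vertices.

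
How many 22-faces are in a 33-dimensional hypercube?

An n-cube has C(n,k)·2^(n-k) k-faces. Here C(33,22)·2^11 = 193536720·2048 = 396363202560.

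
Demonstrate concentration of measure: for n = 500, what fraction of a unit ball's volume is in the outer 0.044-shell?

1 - (1-0.044)^500 ≈ 1 - 1.694e-10 ≈ (100 - 1.69e-08)%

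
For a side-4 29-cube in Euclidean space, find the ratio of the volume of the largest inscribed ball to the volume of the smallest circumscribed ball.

Volume scales as r^n, and r_in/r_out = 1/√29, giving (1/√29)^29 ≈ 6.24064e-22.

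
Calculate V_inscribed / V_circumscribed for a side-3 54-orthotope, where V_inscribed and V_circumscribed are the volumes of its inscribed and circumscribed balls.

The radii are 3/2 and 3√54/2, so the volume ratio is (1/√54)^54 = 54^{-54/2} ≈ 1.68023e-47.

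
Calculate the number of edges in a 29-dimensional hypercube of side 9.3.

An n-cube has n·2^(n-1) edges. With n = 29: 29·268435456 = 7784628224.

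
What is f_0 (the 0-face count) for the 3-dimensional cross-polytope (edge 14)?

An n-cross-polytope has 2^(k+1)·C(n,k+1) k-faces. Here 2^1·C(3,1) = 2·3 = 6.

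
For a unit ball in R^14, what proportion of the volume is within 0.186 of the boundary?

1 - (1-0.186)^14 ≈ 0.943929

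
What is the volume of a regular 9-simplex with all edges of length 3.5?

V = (3.5^9 / 9!) · √((9+1) / 2^9) ≈ 0.0303539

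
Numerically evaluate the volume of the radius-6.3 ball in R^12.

Volume = π^{12/2}·(6.3)^12/Γ(7) ≈ 5.21979e+09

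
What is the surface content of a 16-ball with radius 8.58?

The surface area of an n-ball is 2π^(n/2) r^(n-1) / Γ(n/2). For n=16, r=8.58: 3.78536e+14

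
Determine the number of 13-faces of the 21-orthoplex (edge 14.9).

Number of 13-faces = 2^(13+1) · C(21,13+1) = 16384 · 116280 = 1905131520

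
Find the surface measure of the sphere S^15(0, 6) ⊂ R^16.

S_16(6) = 2·π^(16/2)·(6)^15 / Γ(16/2) = 6530347008·π^8/35 ≈ 1.77038e+12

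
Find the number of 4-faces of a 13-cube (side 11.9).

Number of 4-faces = C(13,4) · 2^(13-4) = 715 · 512 = 366080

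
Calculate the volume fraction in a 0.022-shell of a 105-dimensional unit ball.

Shell fraction = 1 - (1-0.022)^105 ≈ 0.903266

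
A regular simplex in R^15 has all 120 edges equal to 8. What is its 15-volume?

Volume = 8^15 · √(16/2^15) / 15! ≈ 0.594546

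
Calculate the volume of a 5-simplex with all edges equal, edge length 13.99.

Volume = 13.99^5 · √(6/2^5) / 5! ≈ 1933.78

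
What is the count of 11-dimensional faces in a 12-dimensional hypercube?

f_11(12-cube) = (12 choose 11) · 2^1 = 24.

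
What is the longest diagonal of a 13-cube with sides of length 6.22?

Diagonal = √13 · 6.22 ≈ 22.4265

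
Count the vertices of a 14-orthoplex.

Number of vertices = 2n = 28.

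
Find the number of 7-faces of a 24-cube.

An n-cube has C(n,k)·2^(n-k) k-faces. Here C(24,7)·2^17 = 346104·131072 = 45364543488.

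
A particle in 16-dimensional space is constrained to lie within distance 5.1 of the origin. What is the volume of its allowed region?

The n-ball volume is π^(n/2)·r^n/Γ(n/2+1). With n=16, r=5.1: V ≈ 4.92948e+10.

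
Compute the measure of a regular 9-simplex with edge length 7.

V_9 = √(10) · 7^9 / (9! · 2^(9/2)) ≈ 15.5412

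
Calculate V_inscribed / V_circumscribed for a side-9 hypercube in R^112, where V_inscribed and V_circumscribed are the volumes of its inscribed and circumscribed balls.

V_in / V_out = (r_in/r_out)^112 = (1/√112)^112 = 112^(-112/2) ≈ 1.75304e-115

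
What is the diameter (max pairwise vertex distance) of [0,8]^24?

The space diagonal of an n-cube of side s is s√n. Here 8·√24 ≈ 39.1918.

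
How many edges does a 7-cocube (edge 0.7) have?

Each 1-face is the convex hull of 2 vertices, one chosen as ±e_i from each of 2 distinct axes: 2^2·C(7,2) = 84.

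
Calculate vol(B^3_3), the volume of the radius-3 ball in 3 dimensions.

V = 36·π ≈ 113.097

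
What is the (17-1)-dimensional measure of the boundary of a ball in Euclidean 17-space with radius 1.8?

|∂B_17(1.8)| ≈ 29105.2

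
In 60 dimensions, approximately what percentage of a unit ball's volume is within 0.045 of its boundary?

1 - (1-0.045)^60 ≈ 0.936875 ≈ 93.69%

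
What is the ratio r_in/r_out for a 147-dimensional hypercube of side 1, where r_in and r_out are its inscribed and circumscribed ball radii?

r_in / r_out = (1/2) / (1√147/2) = 1/√147 ≈ 0.0824786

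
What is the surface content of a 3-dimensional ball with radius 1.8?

S = n·V_n(r)/r = 3·V_3(1.8)/1.8 (volume-to-surface relation), giving 4πr² = 4π·(1.8)² ≈ 40.715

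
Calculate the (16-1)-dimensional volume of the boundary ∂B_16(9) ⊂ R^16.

The surface area of an n-ball is 2π^(n/2) r^(n-1) / Γ(n/2). For n=16, r=9: 22876792454961·π^8/280 ≈ 7.7524e+14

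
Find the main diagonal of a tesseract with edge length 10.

Diagonal = √4 · 10 = 20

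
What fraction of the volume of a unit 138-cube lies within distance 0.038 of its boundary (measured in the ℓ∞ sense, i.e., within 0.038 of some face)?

The inner cube has side 1-2·0.038 = 0.924 and volume (0.924)^138 ≈ 1.831e-05, so the shell holds 0.999982 of the volume.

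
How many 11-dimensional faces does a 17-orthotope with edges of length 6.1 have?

An n-cube has C(n,k)·2^(n-k) k-faces. Here C(17,11)·2^6 = 12376·64 = 792064.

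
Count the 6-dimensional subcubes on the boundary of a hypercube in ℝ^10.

An n-cube has C(n,k)·2^(n-k) k-faces. Here C(10,6)·2^4 = 210·16 = 3360.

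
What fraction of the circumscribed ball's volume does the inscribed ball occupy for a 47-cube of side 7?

Volume scales as r^n, and r_in/r_out = 1/√47, giving (1/√47)^47 ≈ 5.07809e-40.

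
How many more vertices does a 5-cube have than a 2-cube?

The 5-cube has 2^5 = 32 vertices. The 2-cube has 2^2 = 4 vertices. Difference: 32 - 4 = 28.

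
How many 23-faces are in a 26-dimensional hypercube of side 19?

An n-cube has C(n,k)·2^(n-k) k-faces. Here C(26,23)·2^3 = 2600·8 = 20800.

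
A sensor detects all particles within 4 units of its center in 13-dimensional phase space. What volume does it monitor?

Volume = π^{13/2}·(4)^13/Γ(15/2) = 8589934592·π^6/135135 ≈ 6.11113e+07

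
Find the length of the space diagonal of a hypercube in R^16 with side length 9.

The space diagonal of an n-cube of side s is s√n. Here 9·√16 = 36.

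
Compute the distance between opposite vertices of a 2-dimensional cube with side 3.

d = √(3² + 3² + ... + 3²) [2 terms] = √(2·3²) = 3√2 ≈ 4.24264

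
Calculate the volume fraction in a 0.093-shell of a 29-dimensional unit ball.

Shell fraction = 1 - (1-0.093)^29 ≈ 0.941033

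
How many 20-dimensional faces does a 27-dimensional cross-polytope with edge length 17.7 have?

An n-cross-polytope has 2^(k+1)·C(n,k+1) k-faces. Here 2^21·C(27,21) = 2097152·296010 = 620777963520.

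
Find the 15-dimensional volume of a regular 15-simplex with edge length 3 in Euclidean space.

V_15 = √(16) · 3^15 / (15! · 2^(15/2)) ≈ 2.42468e-07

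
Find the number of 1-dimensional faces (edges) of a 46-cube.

The 46-cube has n·2^(n-1) = 46·2^45 = 46·35184372088832 = 1618481116086272 edges.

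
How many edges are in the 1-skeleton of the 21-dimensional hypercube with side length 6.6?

Number of 1-faces = C(21,1)·2^(21-1) = 21·1048576 = 22020096.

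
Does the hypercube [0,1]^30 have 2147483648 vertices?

False. The 30-cube has 2^30 = 1073741824 vertices.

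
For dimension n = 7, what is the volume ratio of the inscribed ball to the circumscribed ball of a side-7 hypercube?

V_in/V_out = n^(-n/2) = 7^(-7/2) ≈ 0.00110194.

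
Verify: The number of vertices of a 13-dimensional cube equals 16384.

False. The 13-cube has 2^13 = 8192 vertices.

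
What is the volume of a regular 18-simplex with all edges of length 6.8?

V_18 = √(19) · 6.8^18 / (18! · 2^(18/2)) ≈ 0.00128507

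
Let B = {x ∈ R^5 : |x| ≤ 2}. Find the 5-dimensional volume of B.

V = 256·π^2/15 ≈ 168.441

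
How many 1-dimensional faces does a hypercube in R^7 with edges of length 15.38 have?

f_1(7-cube) = (7 choose 1) · 2^6 = 448.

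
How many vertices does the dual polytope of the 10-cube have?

The 10-dimensional cross-polytope has 2n = 2·10 = 20 vertices.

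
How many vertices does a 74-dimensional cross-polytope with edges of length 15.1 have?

An n-cross-polytope has 2n vertices; here n = 74, giving 148.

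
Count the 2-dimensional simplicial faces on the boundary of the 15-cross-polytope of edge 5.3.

Number of 2-faces = 2^(2+1) · C(15,2+1) = 8 · 455 = 3640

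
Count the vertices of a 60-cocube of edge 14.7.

The 60-dimensional cross-polytope has 2n = 2·60 = 120 vertices.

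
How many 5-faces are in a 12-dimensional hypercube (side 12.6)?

An n-cube has C(n,k)·2^(n-k) k-faces. Here C(12,5)·2^7 = 792·128 = 101376.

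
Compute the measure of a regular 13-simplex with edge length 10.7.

V = (10.7^13 / 13!) · √((13+1) / 2^13) ≈ 159.984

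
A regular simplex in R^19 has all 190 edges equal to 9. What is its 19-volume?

For a regular n-simplex with edge a, V = (a^n / n!)·√((n+1)/2^n). With a=9, n=19: V ≈ 0.0685872.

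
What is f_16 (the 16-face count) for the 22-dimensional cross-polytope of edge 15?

Number of 16-faces = 2^(16+1) · C(22,16+1) = 131072 · 26334 = 3451650048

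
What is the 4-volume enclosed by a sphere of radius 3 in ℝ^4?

Volume = π^{4/2}·(3)^4/Γ(3) = 81·π^2/2 ≈ 399.719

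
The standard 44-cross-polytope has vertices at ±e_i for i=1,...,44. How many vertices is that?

The 44-dimensional cross-polytope has 2n = 2·44 = 88 vertices.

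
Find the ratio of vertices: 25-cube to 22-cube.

The 25-cube has 2^25 = 33554432 vertices. The 22-cube has 2^22 = 4194304 vertices. Ratio: 33554432/4194304 = 8.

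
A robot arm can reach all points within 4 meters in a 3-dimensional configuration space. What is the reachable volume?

The n-ball volume is π^(n/2)·r^n/Γ(n/2+1). With n=3, r=4: V = 256·π/3 ≈ 268.083.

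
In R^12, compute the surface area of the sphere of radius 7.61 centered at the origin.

The surface area of an n-ball is 2π^(n/2) r^(n-1) / Γ(n/2). For n=12, r=7.61: 7.9429e+10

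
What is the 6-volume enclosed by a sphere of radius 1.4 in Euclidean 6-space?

V_6(1.4) = π^(6/2) · (1.4)^6 / Γ(6/2 + 1) ≈ 38.9105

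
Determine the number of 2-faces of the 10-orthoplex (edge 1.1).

Each 2-face is the convex hull of 3 vertices, one chosen as ±e_i from each of 3 distinct axes: 2^3·C(10,3) = 960.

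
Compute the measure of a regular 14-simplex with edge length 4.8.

V_14 = √(15) · 4.8^14 / (14! · 2^(14/2)) ≈ 0.0011962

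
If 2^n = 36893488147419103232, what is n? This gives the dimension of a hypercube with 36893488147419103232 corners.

n = log_2(36893488147419103232) = 65.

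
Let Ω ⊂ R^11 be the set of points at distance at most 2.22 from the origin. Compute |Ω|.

V_11(2.22) = π^(11/2) · (2.22)^11 / Γ(11/2 + 1) ≈ 12161.5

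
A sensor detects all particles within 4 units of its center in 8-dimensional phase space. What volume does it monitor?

V_8(4) = π^(8/2) · (4)^8 / Γ(8/2 + 1) = 8192·π^4/3 ≈ 265992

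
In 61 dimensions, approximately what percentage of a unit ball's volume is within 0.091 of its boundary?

1 - (1-0.091)^61 ≈ 0.997032 ≈ 99.70%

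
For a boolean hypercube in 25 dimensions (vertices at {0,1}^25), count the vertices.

Each vertex is a binary string of length 25, so there are 2^25 = 33554432.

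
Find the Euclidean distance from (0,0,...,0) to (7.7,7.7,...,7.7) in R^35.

||(7.7,7.7,...,7.7)|| = √(35)·7.7 ≈ 45.5538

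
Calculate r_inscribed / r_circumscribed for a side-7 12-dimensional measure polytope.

r_in / r_out = (7/2) / (7√12/2) = 1/√12 ≈ 0.288675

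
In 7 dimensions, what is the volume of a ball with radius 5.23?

V_7(5.23) = π^(7/2) · (5.23)^7 / Γ(7/2 + 1) ≈ 505699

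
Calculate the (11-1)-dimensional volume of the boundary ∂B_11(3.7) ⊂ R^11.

S_11(3.7) = 2·π^(11/2)·(3.7)^10 / Γ(11/2) ≈ 9.96586e+06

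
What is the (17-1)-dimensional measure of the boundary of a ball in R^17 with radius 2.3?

S_17(2.3) = 2·π^(17/2)·(2.3)^16 / Γ(17/2) ≈ 1.46979e+06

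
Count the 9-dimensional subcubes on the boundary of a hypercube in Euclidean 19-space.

Number of 9-faces = C(19,9) · 2^(19-9) = 92378 · 1024 = 94595072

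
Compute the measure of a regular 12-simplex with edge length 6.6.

Volume = 6.6^12 · √(13/2^12) / 12! ≈ 0.803493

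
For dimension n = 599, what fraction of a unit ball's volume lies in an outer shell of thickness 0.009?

1 - (1-0.009)^599 ≈ 0.995552 ≈ 99.56%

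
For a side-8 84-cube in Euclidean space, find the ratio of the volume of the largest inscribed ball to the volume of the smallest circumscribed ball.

Volume scales as r^n, and r_in/r_out = 1/√84, giving (1/√84)^84 ≈ 1.5145e-81.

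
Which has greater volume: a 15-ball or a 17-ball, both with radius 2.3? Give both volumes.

V_15(2.3) ≈ 101706. V_17(2.3) ≈ 198854. The 17-ball is larger.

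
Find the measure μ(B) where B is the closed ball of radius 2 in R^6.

Volume = π^{6/2}·(2)^6/Γ(4) = 32·π^3/3 ≈ 330.734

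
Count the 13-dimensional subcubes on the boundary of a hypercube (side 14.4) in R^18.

f_13(18-cube) = (18 choose 13) · 2^5 = 274176.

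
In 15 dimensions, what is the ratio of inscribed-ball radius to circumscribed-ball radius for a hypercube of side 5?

For an n-cube of any side s, the inradius is s/2 and the circumradius is s√n/2, so the ratio is 1/√15 ≈ 0.258199.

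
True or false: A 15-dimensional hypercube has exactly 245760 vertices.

False. The 15-cube has 2^15 = 32768 vertices.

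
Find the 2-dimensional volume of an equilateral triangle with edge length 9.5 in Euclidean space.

Area = (√3/4) · 9.5² = 39.0794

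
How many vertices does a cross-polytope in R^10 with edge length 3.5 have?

An n-cross-polytope has 2^(k+1)·C(n,k+1) k-faces. Here 2^1·C(10,1) = 2·10 = 20.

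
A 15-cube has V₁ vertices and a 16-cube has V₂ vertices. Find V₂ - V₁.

V₁ = 2^15 = 32768. V₂ = 2^16 = 65536. V₂ - V₁ = 32768.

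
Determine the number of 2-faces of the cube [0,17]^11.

Choose 2 of 11 axes to span the face (C(11,2) = 55 ways), then fix each of the remaining 9 coordinates at one of its two extreme values (2^9 = 512 ways): 55·512 = 28160.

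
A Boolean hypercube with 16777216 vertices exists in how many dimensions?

2^n = 16777216 ⇒ n = log_2(16777216) = 24.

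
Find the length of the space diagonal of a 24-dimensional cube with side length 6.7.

Diagonal = √24 · 6.7 ≈ 32.8232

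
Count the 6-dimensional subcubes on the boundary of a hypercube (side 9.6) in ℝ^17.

An n-cube has C(n,k)·2^(n-k) k-faces. Here C(17,6)·2^11 = 12376·2048 = 25346048.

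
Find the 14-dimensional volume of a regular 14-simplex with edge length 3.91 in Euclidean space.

V = (3.91^14 / 14!) · √((14+1) / 2^14) ≈ 6.77488e-05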